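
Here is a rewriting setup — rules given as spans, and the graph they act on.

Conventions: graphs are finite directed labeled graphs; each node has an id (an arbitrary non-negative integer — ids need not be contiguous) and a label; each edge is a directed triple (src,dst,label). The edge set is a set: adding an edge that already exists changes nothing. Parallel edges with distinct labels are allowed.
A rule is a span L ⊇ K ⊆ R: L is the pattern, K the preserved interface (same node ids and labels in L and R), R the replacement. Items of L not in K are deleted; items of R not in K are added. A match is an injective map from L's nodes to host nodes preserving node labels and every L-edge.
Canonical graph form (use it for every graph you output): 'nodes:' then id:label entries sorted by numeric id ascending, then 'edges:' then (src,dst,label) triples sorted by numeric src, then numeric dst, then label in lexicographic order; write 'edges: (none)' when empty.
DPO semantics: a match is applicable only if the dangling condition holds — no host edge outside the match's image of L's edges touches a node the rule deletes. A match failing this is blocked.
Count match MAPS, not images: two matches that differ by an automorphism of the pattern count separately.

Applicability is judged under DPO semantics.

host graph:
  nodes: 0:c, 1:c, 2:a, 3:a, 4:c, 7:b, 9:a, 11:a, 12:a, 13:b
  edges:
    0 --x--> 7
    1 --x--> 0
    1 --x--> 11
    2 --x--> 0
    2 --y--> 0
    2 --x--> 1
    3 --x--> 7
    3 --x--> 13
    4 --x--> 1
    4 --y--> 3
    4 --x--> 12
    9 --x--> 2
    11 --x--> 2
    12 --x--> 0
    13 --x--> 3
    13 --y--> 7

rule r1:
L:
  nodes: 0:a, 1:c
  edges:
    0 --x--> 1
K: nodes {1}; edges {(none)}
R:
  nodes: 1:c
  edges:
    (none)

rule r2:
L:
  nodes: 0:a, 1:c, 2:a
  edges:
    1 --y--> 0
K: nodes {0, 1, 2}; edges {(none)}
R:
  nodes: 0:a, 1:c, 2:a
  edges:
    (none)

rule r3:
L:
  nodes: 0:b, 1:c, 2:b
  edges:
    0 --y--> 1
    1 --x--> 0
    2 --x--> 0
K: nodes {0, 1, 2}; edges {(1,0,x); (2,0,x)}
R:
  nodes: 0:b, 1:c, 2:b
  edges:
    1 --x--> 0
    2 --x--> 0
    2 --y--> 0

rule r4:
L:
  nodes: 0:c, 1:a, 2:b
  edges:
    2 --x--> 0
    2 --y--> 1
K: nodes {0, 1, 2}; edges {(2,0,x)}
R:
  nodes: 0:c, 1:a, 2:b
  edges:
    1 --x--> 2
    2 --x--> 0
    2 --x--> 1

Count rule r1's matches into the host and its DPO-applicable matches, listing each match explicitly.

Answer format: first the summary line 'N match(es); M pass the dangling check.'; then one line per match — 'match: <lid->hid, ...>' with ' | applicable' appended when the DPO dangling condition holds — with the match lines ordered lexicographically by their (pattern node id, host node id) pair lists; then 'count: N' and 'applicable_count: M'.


3 match(es); 0 pass the dangling check.
match: 0->2, 1->0
match: 0->2, 1->1
match: 0->12, 1->0
count: 3
applicable_count: 0


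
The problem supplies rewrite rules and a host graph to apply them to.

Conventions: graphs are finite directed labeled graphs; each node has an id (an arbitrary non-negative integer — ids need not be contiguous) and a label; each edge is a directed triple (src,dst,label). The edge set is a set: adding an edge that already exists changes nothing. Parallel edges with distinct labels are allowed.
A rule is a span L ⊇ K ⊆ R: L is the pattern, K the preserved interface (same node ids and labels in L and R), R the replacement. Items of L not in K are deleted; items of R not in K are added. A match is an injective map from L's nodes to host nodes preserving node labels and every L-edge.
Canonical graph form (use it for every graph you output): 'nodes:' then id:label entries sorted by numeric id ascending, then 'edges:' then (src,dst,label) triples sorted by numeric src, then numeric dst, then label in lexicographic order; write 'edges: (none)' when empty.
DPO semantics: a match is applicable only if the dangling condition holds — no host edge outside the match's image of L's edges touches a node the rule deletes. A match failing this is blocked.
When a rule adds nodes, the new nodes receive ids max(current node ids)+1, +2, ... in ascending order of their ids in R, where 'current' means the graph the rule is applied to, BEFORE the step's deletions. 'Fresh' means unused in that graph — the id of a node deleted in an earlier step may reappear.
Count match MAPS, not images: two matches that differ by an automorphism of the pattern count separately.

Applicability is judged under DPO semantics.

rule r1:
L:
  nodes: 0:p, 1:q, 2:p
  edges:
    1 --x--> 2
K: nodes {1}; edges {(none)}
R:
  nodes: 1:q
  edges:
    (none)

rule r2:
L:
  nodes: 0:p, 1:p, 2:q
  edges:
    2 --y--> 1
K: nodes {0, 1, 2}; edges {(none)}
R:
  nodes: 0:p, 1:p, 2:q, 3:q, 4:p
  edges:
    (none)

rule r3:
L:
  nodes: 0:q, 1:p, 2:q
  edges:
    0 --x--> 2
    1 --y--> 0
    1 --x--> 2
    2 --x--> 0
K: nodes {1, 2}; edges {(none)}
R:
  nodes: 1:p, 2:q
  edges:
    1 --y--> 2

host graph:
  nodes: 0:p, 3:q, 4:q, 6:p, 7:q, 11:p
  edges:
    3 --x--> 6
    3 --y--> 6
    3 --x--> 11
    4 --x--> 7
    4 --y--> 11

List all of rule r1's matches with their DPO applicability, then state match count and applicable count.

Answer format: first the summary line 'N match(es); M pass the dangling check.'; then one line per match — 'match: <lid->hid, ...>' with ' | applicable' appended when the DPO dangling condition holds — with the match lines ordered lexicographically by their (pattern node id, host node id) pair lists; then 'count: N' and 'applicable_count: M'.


4 match(es); 0 pass the dangling check.
match: 0->0, 1->3, 2->6
match: 0->0, 1->3, 2->11
match: 0->6, 1->3, 2->11
match: 0->11, 1->3, 2->6
count: 4
applicable_count: 0


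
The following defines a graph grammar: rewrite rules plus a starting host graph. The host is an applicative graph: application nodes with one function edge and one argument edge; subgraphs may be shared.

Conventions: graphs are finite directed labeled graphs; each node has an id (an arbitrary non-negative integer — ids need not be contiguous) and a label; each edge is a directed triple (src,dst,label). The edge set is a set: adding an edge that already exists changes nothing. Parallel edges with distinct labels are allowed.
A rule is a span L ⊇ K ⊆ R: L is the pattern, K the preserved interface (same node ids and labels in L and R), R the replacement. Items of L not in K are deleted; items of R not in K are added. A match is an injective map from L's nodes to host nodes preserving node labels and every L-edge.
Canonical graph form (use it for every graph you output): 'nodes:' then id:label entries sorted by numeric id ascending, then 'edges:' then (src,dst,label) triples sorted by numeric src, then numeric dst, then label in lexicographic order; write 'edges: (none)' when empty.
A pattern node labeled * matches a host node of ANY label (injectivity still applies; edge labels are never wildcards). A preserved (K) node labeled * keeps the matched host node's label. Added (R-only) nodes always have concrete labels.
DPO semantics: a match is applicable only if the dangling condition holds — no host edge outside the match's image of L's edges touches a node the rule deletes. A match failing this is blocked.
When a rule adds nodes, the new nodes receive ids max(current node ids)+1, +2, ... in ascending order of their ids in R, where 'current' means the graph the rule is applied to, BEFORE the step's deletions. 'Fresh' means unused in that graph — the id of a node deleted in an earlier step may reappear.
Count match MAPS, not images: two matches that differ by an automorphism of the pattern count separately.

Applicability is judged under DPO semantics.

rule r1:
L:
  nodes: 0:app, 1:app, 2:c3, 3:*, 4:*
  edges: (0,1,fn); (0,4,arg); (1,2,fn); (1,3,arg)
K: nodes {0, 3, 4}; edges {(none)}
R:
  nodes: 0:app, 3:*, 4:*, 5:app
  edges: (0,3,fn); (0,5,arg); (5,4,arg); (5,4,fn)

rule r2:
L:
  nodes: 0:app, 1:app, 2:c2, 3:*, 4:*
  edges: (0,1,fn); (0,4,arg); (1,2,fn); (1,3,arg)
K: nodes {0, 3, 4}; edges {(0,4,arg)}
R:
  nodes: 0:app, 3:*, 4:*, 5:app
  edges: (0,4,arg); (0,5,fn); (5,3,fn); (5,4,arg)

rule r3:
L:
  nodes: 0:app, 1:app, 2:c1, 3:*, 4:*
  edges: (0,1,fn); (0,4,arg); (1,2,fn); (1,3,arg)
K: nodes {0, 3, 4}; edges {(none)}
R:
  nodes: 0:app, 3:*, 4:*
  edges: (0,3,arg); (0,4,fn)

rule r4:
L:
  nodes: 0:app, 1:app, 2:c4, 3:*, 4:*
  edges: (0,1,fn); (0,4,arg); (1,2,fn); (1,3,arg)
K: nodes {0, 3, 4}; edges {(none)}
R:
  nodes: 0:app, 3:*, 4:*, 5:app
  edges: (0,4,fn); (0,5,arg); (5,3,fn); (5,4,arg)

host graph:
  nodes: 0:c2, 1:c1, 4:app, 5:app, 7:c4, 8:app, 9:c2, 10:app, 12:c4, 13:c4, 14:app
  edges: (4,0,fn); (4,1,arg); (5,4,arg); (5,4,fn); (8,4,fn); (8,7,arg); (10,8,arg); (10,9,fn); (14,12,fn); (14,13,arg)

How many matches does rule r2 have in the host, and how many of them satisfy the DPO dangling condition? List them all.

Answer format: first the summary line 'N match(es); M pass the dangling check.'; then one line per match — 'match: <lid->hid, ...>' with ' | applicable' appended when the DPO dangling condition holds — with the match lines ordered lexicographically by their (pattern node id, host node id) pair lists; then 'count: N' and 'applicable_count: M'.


1 match(es); 0 pass the dangling check.
match: 0->8, 1->4, 2->0, 3->1, 4->7
count: 1
applicable_count: 0


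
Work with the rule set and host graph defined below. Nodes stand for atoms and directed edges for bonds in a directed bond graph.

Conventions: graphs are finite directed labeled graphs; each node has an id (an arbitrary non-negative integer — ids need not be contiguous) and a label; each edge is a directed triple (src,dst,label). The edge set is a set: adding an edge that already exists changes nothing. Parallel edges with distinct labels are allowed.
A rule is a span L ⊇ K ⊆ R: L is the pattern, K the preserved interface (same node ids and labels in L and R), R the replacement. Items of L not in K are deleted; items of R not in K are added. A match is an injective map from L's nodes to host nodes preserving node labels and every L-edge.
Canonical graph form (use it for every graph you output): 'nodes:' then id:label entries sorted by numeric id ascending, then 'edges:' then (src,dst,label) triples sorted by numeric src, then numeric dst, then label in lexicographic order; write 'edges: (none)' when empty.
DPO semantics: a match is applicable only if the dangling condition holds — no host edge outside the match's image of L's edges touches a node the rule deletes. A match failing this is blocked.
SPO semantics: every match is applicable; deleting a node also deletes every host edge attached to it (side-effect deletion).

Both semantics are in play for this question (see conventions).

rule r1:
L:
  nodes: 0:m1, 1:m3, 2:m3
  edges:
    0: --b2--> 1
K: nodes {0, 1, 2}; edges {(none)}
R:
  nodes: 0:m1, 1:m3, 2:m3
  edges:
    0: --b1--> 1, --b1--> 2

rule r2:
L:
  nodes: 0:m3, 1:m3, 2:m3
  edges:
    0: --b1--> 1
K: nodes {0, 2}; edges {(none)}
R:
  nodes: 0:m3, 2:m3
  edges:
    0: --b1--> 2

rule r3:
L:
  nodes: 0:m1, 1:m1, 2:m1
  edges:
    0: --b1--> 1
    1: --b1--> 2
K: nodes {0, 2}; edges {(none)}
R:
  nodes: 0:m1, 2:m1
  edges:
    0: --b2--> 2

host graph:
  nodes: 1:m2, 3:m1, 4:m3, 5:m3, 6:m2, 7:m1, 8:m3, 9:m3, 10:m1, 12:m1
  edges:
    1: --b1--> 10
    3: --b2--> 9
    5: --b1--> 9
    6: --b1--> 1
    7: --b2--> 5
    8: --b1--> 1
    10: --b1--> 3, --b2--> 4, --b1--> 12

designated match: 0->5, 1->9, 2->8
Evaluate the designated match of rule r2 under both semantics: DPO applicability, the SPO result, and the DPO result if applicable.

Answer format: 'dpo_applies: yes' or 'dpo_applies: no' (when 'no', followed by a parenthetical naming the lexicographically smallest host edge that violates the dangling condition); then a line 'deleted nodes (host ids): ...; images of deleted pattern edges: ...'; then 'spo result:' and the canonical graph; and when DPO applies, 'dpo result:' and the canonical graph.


dpo_applies: no
(the rule deletes node 9, which keeps host edge (3,9,b2) outside the match image — the dangling condition fails, DPO blocks; SPO proceeds and side-deletes such edges)
deleted nodes (host ids): 9; images of deleted pattern edges: (5,9,b1)
spo result:
nodes: 1:m2, 3:m1, 4:m3, 5:m3, 6:m2, 7:m1, 8:m3, 10:m1, 12:m1
edges: (1,10,b1); (5,8,b1); (6,1,b1); (7,5,b2); (8,1,b1); (10,3,b1); (10,4,b2); (10,12,b1)


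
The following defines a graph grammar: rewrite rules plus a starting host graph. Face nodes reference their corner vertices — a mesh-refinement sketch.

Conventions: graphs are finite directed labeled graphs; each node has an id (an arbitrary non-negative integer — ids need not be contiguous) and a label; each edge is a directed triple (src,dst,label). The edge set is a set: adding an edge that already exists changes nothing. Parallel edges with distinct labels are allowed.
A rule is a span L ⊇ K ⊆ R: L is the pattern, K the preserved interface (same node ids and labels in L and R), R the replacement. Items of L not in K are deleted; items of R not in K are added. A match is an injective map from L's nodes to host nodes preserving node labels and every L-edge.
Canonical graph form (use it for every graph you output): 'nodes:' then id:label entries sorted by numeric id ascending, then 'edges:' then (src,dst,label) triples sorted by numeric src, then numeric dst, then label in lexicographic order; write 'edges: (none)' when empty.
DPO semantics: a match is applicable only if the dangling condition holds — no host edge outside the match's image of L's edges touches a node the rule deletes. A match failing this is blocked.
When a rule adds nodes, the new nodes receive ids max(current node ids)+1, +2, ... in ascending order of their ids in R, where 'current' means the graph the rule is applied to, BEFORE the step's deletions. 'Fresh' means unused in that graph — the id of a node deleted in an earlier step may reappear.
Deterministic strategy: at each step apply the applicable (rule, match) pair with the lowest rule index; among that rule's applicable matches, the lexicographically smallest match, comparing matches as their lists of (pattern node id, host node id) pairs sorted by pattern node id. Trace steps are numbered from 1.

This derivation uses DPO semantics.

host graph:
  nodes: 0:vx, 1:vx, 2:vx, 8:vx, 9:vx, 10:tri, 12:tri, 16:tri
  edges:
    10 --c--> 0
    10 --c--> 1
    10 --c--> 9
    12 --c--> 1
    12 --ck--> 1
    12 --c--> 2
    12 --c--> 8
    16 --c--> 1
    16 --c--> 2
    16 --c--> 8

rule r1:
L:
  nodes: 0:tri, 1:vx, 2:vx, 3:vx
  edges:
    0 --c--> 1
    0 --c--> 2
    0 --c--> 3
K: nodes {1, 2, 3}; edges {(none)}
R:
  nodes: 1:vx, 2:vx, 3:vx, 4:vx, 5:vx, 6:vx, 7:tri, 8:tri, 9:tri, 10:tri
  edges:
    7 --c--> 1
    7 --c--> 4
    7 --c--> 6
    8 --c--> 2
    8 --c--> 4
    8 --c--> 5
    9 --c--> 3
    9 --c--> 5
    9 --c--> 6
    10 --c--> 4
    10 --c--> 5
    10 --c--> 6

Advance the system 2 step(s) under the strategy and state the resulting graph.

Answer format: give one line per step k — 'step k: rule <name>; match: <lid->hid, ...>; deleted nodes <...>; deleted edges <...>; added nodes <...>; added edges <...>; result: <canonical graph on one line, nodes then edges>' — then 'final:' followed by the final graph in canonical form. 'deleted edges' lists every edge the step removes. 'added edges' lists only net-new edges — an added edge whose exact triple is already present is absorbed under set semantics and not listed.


step 1: rule r1; match: 0->10, 1->0, 2->1, 3->9; deleted nodes 10; deleted edges (10,0,c); (10,1,c); (10,9,c); added nodes 17, 18, 19, 20, 21, 22, 23; added edges (20,0,c); (20,17,c); (20,19,c); (21,1,c); (21,17,c); (21,18,c); (22,9,c); (22,18,c); (22,19,c); (23,17,c); (23,18,c); (23,19,c); result: nodes: 0:vx, 1:vx, 2:vx, 8:vx, 9:vx, 12:tri, 16:tri, 17:vx, 18:vx, 19:vx, 20:tri, 21:tri, 22:tri, 23:tri edges: (12,1,c); (12,1,ck); (12,2,c); (12,8,c); (16,1,c); (16,2,c); (16,8,c); (20,0,c); (20,17,c); (20,19,c); (21,1,c); (21,17,c); (21,18,c); (22,9,c); (22,18,c); (22,19,c); (23,17,c); (23,18,c); (23,19,c)
step 2: rule r1; match: 0->16, 1->1, 2->2, 3->8; deleted nodes 16; deleted edges (16,1,c); (16,2,c); (16,8,c); added nodes 24, 25, 26, 27, 28, 29, 30; added edges (27,1,c); (27,24,c); (27,26,c); (28,2,c); (28,24,c); (28,25,c); (29,8,c); (29,25,c); (29,26,c); (30,24,c); (30,25,c); (30,26,c); result: nodes: 0:vx, 1:vx, 2:vx, 8:vx, 9:vx, 12:tri, 17:vx, 18:vx, 19:vx, 20:tri, 21:tri, 22:tri, 23:tri, 24:vx, 25:vx, 26:vx, 27:tri, 28:tri, 29:tri, 30:tri edges: (12,1,c); (12,1,ck); (12,2,c); (12,8,c); (20,0,c); (20,17,c); (20,19,c); (21,1,c); (21,17,c); (21,18,c); (22,9,c); (22,18,c); (22,19,c); (23,17,c); (23,18,c); (23,19,c); (27,1,c); (27,24,c); (27,26,c); (28,2,c); (28,24,c); (28,25,c); (29,8,c); (29,25,c); (29,26,c); (30,24,c); (30,25,c); (30,26,c)
final:
nodes: 0:vx, 1:vx, 2:vx, 8:vx, 9:vx, 12:tri, 17:vx, 18:vx, 19:vx, 20:tri, 21:tri, 22:tri, 23:tri, 24:vx, 25:vx, 26:vx, 27:tri, 28:tri, 29:tri, 30:tri
edges: (12,1,c); (12,1,ck); (12,2,c); (12,8,c); (20,0,c); (20,17,c); (20,19,c); (21,1,c); (21,17,c); (21,18,c); (22,9,c); (22,18,c); (22,19,c); (23,17,c); (23,18,c); (23,19,c); (27,1,c); (27,24,c); (27,26,c); (28,2,c); (28,24,c); (28,25,c); (29,8,c); (29,25,c); (29,26,c); (30,24,c); (30,25,c); (30,26,c)


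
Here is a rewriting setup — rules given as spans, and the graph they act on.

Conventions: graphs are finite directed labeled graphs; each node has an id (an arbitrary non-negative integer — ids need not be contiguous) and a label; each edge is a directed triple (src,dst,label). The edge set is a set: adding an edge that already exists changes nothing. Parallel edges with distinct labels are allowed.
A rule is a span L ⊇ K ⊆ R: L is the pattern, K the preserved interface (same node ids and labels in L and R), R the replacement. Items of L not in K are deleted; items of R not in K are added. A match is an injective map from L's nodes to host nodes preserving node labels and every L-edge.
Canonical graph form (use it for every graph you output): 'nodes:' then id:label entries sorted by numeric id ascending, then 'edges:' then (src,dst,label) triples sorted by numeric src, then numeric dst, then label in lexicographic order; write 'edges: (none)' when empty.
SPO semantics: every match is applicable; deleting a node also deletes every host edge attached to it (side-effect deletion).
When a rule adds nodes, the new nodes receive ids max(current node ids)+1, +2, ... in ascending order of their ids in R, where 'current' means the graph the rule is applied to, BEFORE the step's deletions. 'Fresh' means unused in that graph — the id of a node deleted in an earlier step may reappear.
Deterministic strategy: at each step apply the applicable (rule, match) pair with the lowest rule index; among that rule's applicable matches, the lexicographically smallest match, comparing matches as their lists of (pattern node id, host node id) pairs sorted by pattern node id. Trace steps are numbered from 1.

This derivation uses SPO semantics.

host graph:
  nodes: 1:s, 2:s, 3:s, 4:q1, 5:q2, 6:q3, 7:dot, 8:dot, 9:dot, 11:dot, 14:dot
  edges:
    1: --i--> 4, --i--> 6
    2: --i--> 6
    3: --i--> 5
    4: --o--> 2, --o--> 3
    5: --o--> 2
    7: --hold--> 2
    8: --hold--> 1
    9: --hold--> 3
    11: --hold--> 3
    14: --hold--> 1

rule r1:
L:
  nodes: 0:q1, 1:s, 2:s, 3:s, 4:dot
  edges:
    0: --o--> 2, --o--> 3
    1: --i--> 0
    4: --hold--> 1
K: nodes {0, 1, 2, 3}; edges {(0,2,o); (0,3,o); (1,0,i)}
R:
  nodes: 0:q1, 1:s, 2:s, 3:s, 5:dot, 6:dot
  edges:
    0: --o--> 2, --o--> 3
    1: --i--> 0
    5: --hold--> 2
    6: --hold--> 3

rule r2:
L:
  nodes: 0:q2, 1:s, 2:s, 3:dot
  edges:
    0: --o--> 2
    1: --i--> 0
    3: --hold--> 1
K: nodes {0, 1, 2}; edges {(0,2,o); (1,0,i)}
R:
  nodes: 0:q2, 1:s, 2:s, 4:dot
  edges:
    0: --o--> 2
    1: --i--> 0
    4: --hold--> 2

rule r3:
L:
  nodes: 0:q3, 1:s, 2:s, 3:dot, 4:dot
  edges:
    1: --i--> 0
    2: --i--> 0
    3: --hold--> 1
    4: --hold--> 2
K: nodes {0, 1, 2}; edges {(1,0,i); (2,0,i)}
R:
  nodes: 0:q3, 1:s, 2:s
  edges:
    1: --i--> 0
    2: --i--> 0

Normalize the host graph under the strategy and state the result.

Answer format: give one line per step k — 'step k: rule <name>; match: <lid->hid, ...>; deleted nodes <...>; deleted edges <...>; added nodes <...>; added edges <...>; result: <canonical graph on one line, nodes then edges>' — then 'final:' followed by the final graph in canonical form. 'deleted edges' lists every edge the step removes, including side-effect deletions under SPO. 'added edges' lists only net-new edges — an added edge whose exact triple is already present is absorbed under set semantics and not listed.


step 1: rule r1; match: 0->4, 1->1, 2->2, 3->3, 4->8; deleted nodes 8; deleted edges (8,1,hold); added nodes 15, 16; added edges (15,2,hold); (16,3,hold); result: nodes: 1:s, 2:s, 3:s, 4:q1, 5:q2, 6:q3, 7:dot, 9:dot, 11:dot, 14:dot, 15:dot, 16:dot edges: (1,4,i); (1,6,i); (2,6,i); (3,5,i); (4,2,o); (4,3,o); (5,2,o); (7,2,hold); (9,3,hold); (11,3,hold); (14,1,hold); (15,2,hold); (16,3,hold)
step 2: rule r1; match: 0->4, 1->1, 2->2, 3->3, 4->14; deleted nodes 14; deleted edges (14,1,hold); added nodes 17, 18; added edges (17,2,hold); (18,3,hold); result: nodes: 1:s, 2:s, 3:s, 4:q1, 5:q2, 6:q3, 7:dot, 9:dot, 11:dot, 15:dot, 16:dot, 17:dot, 18:dot edges: (1,4,i); (1,6,i); (2,6,i); (3,5,i); (4,2,o); (4,3,o); (5,2,o); (7,2,hold); (9,3,hold); (11,3,hold); (15,2,hold); (16,3,hold); (17,2,hold); (18,3,hold)
step 3: rule r2; match: 0->5, 1->3, 2->2, 3->9; deleted nodes 9; deleted edges (9,3,hold); added nodes 19; added edges (19,2,hold); result: nodes: 1:s, 2:s, 3:s, 4:q1, 5:q2, 6:q3, 7:dot, 11:dot, 15:dot, 16:dot, 17:dot, 18:dot, 19:dot edges: (1,4,i); (1,6,i); (2,6,i); (3,5,i); (4,2,o); (4,3,o); (5,2,o); (7,2,hold); (11,3,hold); (15,2,hold); (16,3,hold); (17,2,hold); (18,3,hold); (19,2,hold)
step 4: rule r2; match: 0->5, 1->3, 2->2, 3->11; deleted nodes 11; deleted edges (11,3,hold); added nodes 20; added edges (20,2,hold); result: nodes: 1:s, 2:s, 3:s, 4:q1, 5:q2, 6:q3, 7:dot, 15:dot, 16:dot, 17:dot, 18:dot, 19:dot, 20:dot edges: (1,4,i); (1,6,i); (2,6,i); (3,5,i); (4,2,o); (4,3,o); (5,2,o); (7,2,hold); (15,2,hold); (16,3,hold); (17,2,hold); (18,3,hold); (19,2,hold); (20,2,hold)
step 5: rule r2; match: 0->5, 1->3, 2->2, 3->16; deleted nodes 16; deleted edges (16,3,hold); added nodes 21; added edges (21,2,hold); result: nodes: 1:s, 2:s, 3:s, 4:q1, 5:q2, 6:q3, 7:dot, 15:dot, 17:dot, 18:dot, 19:dot, 20:dot, 21:dot edges: (1,4,i); (1,6,i); (2,6,i); (3,5,i); (4,2,o); (4,3,o); (5,2,o); (7,2,hold); (15,2,hold); (17,2,hold); (18,3,hold); (19,2,hold); (20,2,hold); (21,2,hold)
step 6: rule r2; match: 0->5, 1->3, 2->2, 3->18; deleted nodes 18; deleted edges (18,3,hold); added nodes 22; added edges (22,2,hold); result: nodes: 1:s, 2:s, 3:s, 4:q1, 5:q2, 6:q3, 7:dot, 15:dot, 17:dot, 19:dot, 20:dot, 21:dot, 22:dot edges: (1,4,i); (1,6,i); (2,6,i); (3,5,i); (4,2,o); (4,3,o); (5,2,o); (7,2,hold); (15,2,hold); (17,2,hold); (19,2,hold); (20,2,hold); (21,2,hold); (22,2,hold)
final:
nodes: 1:s, 2:s, 3:s, 4:q1, 5:q2, 6:q3, 7:dot, 15:dot, 17:dot, 19:dot, 20:dot, 21:dot, 22:dot
edges: (1,4,i); (1,6,i); (2,6,i); (3,5,i); (4,2,o); (4,3,o); (5,2,o); (7,2,hold); (15,2,hold); (17,2,hold); (19,2,hold); (20,2,hold); (21,2,hold); (22,2,hold)


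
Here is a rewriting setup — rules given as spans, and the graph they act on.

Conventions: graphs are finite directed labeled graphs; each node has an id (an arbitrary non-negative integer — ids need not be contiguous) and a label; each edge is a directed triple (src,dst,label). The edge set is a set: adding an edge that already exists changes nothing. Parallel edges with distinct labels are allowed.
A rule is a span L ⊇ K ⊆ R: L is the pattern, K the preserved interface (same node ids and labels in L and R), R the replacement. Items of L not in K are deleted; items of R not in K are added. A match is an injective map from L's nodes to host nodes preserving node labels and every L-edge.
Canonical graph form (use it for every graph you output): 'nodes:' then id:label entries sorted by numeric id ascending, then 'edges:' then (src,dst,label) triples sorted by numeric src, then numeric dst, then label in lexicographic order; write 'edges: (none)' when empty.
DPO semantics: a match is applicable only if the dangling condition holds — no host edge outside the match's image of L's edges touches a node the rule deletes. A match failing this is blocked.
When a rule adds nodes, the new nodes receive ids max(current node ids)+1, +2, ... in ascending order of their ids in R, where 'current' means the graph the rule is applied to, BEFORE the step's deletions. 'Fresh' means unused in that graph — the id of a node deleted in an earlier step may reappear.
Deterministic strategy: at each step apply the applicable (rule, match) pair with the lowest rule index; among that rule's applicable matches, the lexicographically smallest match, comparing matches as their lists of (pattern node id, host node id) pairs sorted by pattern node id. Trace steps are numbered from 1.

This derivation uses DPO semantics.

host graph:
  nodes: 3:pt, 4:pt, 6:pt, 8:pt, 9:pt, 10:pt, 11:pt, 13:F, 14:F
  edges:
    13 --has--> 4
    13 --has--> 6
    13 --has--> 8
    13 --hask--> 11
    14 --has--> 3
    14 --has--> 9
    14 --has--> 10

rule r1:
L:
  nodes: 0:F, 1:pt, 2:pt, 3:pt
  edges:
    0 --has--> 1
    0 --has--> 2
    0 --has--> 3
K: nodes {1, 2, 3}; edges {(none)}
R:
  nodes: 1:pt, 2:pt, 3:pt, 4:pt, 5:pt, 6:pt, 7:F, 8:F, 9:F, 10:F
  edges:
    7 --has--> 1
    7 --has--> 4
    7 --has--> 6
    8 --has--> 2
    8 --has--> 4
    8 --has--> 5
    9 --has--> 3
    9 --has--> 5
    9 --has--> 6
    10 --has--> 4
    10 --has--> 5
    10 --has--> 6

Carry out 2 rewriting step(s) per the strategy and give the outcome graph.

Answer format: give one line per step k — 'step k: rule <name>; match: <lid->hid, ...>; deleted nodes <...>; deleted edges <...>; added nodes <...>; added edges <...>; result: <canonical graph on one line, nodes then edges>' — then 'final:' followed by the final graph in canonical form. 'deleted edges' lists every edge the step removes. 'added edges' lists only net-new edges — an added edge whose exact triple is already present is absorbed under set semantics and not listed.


step 1: rule r1; match: 0->14, 1->3, 2->9, 3->10; deleted nodes 14; deleted edges (14,3,has); (14,9,has); (14,10,has); added nodes 15, 16, 17, 18, 19, 20, 21; added edges (18,3,has); (18,15,has); (18,17,has); (19,9,has); (19,15,has); (19,16,has); (20,10,has); (20,16,has); (20,17,has); (21,15,has); (21,16,has); (21,17,has); result: nodes: 3:pt, 4:pt, 6:pt, 8:pt, 9:pt, 10:pt, 11:pt, 13:F, 15:pt, 16:pt, 17:pt, 18:F, 19:F, 20:F, 21:F edges: (13,4,has); (13,6,has); (13,8,has); (13,11,hask); (18,3,has); (18,15,has); (18,17,has); (19,9,has); (19,15,has); (19,16,has); (20,10,has); (20,16,has); (20,17,has); (21,15,has); (21,16,has); (21,17,has)
step 2: rule r1; match: 0->18, 1->3, 2->15, 3->17; deleted nodes 18; deleted edges (18,3,has); (18,15,has); (18,17,has); added nodes 22, 23, 24, 25, 26, 27, 28; added edges (25,3,has); (25,22,has); (25,24,has); (26,15,has); (26,22,has); (26,23,has); (27,17,has); (27,23,has); (27,24,has); (28,22,has); (28,23,has); (28,24,has); result: nodes: 3:pt, 4:pt, 6:pt, 8:pt, 9:pt, 10:pt, 11:pt, 13:F, 15:pt, 16:pt, 17:pt, 19:F, 20:F, 21:F, 22:pt, 23:pt, 24:pt, 25:F, 26:F, 27:F, 28:F edges: (13,4,has); (13,6,has); (13,8,has); (13,11,hask); (19,9,has); (19,15,has); (19,16,has); (20,10,has); (20,16,has); (20,17,has); (21,15,has); (21,16,has); (21,17,has); (25,3,has); (25,22,has); (25,24,has); (26,15,has); (26,22,has); (26,23,has); (27,17,has); (27,23,has); (27,24,has); (28,22,has); (28,23,has); (28,24,has)
final:
nodes: 3:pt, 4:pt, 6:pt, 8:pt, 9:pt, 10:pt, 11:pt, 13:F, 15:pt, 16:pt, 17:pt, 19:F, 20:F, 21:F, 22:pt, 23:pt, 24:pt, 25:F, 26:F, 27:F, 28:F
edges: (13,4,has); (13,6,has); (13,8,has); (13,11,hask); (19,9,has); (19,15,has); (19,16,has); (20,10,has); (20,16,has); (20,17,has); (21,15,has); (21,16,has); (21,17,has); (25,3,has); (25,22,has); (25,24,has); (26,15,has); (26,22,has); (26,23,has); (27,17,has); (27,23,has); (27,24,has); (28,22,has); (28,23,has); (28,24,has)


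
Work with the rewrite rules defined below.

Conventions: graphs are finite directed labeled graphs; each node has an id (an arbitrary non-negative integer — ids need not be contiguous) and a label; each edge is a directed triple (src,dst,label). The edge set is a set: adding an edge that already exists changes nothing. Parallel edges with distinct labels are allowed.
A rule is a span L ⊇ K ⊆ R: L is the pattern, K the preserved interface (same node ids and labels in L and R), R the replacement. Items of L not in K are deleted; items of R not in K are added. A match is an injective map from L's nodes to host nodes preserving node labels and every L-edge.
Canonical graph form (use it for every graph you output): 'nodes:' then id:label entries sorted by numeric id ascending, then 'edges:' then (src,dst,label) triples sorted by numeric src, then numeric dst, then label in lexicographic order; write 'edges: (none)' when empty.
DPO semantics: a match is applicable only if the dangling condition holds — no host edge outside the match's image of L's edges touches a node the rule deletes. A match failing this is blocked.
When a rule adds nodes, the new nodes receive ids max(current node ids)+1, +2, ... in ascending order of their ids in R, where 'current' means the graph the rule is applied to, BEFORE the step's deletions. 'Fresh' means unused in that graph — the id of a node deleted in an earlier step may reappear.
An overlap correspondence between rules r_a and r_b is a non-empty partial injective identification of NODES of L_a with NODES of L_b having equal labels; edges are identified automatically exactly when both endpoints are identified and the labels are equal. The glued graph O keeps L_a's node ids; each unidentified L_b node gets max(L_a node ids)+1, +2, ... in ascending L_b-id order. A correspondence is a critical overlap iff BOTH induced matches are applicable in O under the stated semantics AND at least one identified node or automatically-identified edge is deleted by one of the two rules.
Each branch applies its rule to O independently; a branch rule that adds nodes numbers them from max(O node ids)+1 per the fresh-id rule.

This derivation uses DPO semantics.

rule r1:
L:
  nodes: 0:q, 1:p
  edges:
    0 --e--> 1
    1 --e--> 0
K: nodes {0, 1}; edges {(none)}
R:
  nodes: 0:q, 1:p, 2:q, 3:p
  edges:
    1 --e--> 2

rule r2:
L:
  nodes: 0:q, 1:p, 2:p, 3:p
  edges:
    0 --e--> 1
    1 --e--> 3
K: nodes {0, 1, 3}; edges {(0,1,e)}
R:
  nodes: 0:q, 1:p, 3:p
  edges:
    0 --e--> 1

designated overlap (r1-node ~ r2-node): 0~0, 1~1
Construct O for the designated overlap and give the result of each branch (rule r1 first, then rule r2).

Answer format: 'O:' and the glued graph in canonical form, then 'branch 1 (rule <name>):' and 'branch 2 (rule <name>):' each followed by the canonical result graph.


O:
nodes: 0:q, 1:p, 2:p, 3:p
edges: (0,1,e); (1,0,e); (1,3,e)
branch 1 (rule r1):
nodes: 0:q, 1:p, 2:p, 3:p, 4:q, 5:p
edges: (1,3,e); (1,4,e)
branch 2 (rule r2):
nodes: 0:q, 1:p, 3:p
edges: (0,1,e); (1,0,e)


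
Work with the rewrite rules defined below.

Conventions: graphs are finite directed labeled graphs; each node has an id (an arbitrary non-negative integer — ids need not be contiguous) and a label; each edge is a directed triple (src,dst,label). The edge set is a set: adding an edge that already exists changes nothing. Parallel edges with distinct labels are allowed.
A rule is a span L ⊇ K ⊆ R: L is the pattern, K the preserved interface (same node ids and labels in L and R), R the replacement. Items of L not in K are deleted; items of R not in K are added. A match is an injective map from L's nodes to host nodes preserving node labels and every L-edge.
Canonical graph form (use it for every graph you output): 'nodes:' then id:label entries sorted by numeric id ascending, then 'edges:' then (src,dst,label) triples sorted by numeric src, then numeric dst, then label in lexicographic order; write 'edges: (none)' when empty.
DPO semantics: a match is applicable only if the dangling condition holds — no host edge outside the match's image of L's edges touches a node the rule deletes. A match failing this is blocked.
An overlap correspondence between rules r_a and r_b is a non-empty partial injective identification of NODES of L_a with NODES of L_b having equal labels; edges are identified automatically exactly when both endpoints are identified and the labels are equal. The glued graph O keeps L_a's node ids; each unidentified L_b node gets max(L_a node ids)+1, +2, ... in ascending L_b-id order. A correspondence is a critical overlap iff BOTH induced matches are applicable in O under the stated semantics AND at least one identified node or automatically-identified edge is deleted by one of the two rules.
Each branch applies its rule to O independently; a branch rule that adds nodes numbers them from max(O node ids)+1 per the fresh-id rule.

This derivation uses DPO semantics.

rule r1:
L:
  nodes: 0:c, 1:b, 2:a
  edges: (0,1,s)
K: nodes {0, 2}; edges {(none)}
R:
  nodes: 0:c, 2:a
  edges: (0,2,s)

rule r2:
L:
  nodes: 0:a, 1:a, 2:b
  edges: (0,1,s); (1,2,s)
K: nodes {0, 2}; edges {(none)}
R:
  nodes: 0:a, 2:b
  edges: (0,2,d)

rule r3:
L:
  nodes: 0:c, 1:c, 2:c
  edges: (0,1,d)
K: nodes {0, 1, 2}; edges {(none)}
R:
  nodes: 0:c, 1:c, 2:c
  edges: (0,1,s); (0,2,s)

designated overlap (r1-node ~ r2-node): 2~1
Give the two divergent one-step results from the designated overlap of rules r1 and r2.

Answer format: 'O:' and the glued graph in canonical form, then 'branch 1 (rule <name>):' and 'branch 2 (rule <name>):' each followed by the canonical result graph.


O:
nodes: 0:c, 1:b, 2:a, 3:a, 4:b
edges: (0,1,s); (2,4,s); (3,2,s)
branch 1 (rule r1):
nodes: 0:c, 2:a, 3:a, 4:b
edges: (0,2,s); (2,4,s); (3,2,s)
branch 2 (rule r2):
nodes: 0:c, 1:b, 3:a, 4:b
edges: (0,1,s); (3,4,d)


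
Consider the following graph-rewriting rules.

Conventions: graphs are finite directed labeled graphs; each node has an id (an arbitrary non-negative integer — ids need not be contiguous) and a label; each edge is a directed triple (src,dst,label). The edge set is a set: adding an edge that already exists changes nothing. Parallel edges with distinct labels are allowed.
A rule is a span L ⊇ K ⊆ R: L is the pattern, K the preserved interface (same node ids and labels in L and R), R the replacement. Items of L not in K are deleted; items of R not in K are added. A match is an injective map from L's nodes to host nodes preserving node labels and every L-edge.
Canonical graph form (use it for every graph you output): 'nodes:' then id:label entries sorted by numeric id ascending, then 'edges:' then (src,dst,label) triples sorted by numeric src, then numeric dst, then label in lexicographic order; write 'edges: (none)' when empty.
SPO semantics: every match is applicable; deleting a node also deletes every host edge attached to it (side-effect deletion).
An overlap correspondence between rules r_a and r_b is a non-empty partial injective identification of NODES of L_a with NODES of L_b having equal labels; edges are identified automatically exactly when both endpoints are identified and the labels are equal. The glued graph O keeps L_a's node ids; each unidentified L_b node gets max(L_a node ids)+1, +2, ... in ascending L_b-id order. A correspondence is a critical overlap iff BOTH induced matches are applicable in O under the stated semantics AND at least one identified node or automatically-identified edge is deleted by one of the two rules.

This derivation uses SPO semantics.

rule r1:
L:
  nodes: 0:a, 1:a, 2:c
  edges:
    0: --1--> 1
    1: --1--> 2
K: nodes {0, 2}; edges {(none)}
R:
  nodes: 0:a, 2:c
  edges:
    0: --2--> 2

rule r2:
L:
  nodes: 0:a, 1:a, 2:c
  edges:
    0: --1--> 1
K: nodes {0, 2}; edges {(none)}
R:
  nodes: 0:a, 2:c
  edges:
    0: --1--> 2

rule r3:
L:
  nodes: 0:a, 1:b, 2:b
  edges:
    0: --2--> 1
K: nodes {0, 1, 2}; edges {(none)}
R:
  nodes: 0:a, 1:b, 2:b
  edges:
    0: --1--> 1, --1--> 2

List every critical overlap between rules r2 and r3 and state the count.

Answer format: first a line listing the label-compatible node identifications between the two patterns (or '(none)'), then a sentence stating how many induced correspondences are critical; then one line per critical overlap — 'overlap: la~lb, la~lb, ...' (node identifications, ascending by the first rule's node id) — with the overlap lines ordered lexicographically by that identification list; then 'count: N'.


label-compatible node identifications between L(r2) and L(r3): 0~0, 1~0
1 of the induced correspondences is a critical overlap of r2 and r3.
overlap: 1~0
count: 1


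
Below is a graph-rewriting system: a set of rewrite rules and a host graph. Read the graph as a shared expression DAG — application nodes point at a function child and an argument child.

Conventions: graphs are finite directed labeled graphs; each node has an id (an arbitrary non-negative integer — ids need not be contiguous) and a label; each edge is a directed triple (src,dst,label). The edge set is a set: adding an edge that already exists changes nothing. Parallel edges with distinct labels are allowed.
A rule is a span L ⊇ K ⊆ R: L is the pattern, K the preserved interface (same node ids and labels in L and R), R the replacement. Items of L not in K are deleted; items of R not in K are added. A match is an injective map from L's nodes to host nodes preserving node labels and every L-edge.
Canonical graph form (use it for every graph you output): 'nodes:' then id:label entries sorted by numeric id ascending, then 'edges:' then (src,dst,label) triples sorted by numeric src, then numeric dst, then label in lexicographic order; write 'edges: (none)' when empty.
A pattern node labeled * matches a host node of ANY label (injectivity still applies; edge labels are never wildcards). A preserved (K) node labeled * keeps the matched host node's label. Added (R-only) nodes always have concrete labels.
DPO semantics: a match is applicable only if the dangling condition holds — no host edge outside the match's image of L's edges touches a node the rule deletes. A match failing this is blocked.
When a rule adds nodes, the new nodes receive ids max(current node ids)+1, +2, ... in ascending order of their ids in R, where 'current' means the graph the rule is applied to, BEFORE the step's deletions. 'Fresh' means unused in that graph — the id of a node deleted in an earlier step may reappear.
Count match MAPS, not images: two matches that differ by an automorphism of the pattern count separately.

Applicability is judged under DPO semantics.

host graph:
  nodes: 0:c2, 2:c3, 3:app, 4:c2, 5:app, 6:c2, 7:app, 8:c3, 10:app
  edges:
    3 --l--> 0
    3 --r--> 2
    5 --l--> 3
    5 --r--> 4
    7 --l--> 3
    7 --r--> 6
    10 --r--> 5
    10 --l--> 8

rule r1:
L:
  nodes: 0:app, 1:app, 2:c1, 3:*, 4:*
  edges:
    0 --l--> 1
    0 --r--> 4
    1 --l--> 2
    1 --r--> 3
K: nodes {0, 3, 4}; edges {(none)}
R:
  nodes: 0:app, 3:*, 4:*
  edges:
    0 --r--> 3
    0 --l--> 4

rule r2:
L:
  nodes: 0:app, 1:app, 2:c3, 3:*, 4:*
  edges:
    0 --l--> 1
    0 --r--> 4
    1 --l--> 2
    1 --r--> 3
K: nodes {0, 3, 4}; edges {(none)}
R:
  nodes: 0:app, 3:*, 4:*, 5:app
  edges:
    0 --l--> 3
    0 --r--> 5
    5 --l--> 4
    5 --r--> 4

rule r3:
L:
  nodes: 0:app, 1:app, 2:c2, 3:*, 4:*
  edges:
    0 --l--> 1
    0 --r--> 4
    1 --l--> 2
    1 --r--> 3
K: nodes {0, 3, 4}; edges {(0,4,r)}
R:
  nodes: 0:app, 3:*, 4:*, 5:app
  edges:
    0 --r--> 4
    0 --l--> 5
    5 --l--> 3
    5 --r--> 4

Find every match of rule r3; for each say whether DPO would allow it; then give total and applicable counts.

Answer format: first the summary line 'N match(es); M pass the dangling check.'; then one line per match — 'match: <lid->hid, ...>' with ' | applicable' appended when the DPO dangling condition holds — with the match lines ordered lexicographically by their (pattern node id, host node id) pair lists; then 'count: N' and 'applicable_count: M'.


2 match(es); 0 pass the dangling check.
match: 0->5, 1->3, 2->0, 3->2, 4->4
match: 0->7, 1->3, 2->0, 3->2, 4->6
count: 2
applicable_count: 0


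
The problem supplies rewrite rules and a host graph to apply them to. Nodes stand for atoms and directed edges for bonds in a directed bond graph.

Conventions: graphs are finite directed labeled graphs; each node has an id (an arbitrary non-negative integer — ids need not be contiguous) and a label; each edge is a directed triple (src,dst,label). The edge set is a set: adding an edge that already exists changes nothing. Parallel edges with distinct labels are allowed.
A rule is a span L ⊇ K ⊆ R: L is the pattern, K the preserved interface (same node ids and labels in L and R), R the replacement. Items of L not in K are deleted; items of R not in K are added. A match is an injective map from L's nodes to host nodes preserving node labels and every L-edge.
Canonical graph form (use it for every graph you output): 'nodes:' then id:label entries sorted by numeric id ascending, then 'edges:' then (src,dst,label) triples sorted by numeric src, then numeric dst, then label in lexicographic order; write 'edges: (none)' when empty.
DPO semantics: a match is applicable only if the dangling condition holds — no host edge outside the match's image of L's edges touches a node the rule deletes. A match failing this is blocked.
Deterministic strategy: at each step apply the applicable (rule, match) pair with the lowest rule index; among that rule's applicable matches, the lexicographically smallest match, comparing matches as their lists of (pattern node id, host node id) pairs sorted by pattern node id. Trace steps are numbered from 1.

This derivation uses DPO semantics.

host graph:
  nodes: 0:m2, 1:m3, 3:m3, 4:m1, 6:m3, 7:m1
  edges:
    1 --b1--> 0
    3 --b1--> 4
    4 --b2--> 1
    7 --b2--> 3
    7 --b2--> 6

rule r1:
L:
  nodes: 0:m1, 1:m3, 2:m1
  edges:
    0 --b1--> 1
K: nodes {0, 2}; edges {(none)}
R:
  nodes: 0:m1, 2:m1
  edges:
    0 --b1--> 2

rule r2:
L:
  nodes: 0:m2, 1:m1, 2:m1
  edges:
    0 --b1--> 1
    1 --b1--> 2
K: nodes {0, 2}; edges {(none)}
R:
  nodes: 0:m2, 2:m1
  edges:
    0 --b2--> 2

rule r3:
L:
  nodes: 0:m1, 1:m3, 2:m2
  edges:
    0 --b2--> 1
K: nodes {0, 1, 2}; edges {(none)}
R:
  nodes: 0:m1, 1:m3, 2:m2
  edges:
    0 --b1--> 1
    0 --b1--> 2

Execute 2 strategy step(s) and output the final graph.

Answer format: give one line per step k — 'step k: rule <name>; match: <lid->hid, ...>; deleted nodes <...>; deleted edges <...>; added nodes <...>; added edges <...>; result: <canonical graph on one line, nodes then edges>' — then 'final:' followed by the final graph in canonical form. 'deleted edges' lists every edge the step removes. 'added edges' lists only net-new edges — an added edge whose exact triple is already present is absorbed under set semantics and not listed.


step 1: rule r3; match: 0->4, 1->1, 2->0; deleted nodes (none); deleted edges (4,1,b2); added nodes (none); added edges (4,0,b1); (4,1,b1); result: nodes: 0:m2, 1:m3, 3:m3, 4:m1, 6:m3, 7:m1 edges: (1,0,b1); (3,4,b1); (4,0,b1); (4,1,b1); (7,3,b2); (7,6,b2)
step 2: rule r3; match: 0->7, 1->3, 2->0; deleted nodes (none); deleted edges (7,3,b2); added nodes (none); added edges (7,0,b1); (7,3,b1); result: nodes: 0:m2, 1:m3, 3:m3, 4:m1, 6:m3, 7:m1 edges: (1,0,b1); (3,4,b1); (4,0,b1); (4,1,b1); (7,0,b1); (7,3,b1); (7,6,b2)
final:
nodes: 0:m2, 1:m3, 3:m3, 4:m1, 6:m3, 7:m1
edges: (1,0,b1); (3,4,b1); (4,0,b1); (4,1,b1); (7,0,b1); (7,3,b1); (7,6,b2)
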